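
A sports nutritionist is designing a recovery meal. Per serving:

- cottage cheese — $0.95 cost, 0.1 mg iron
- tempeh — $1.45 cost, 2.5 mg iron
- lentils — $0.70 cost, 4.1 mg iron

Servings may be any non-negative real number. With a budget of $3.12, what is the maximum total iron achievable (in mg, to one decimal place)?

Iron per dollar: lentils 5.857, tempeh 1.724, cottage cheese 0.1053.
With no serving limits, spend the whole cost allowance on lentils: $3.12 / $0.70 × 4.1 mg = 18.3 mg.

18.3 mg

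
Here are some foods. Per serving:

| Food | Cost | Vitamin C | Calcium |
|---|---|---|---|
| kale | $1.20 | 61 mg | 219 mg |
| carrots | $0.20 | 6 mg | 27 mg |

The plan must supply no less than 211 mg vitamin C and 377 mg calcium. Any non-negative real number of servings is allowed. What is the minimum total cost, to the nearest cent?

kale only: max(211/61, 377/219) = 3.459 servings → $4.15.
carrots only: max(211/6, 377/27) = 35.17 servings → $7.03.
kale + carrots: the both-tight solution has a negative serving — not a feasible corner.
So the least-cost plan costs $4.15.

$4.15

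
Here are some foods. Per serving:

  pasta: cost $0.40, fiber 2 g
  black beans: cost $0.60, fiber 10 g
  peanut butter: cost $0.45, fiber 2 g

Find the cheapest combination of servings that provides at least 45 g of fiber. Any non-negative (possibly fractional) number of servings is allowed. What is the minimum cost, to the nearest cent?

$2.70

Cost per g of fiber: black beans $0.0600, pasta $0.2000, peanut butter $0.2250.
With no serving limits, use only black beans: 45 g / 10 g = 4.5 servings × $0.60 = $2.70.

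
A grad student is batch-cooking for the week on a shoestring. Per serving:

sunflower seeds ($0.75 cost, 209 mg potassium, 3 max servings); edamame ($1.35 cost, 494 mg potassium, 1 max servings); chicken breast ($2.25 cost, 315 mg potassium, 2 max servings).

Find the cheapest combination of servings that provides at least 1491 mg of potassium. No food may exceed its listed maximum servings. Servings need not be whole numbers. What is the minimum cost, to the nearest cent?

$6.24

Cost per mg of potassium: edamame $0.0027, sunflower seeds $0.0036, chicken breast $0.0071.
Take 1 serving of edamame: +494.0 mg potassium for $1.35 (total $1.35, still need 997.0 mg).
Take 3 servings of sunflower seeds: +627.0 mg potassium for $2.25 (total $3.60, still need 370.0 mg).
Take 1.175 servings of chicken breast: +370.0 mg potassium for $2.64 (total $6.24, still need 0.0 mg).
Greedy by cheapest-per-mg is optimal for a single linear constraint, so the minimum cost is $6.24.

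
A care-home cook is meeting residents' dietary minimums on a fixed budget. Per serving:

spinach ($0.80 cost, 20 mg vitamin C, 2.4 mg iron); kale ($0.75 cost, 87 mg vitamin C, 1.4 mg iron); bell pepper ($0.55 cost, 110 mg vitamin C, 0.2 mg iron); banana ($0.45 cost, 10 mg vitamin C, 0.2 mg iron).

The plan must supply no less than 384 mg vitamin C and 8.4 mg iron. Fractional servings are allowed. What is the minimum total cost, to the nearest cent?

$3.98

Minimising a linear cost over {vitamin C ≥ 384, iron ≥ 8.4, servings ≥ 0} — the optimum is at a vertex, using one or two foods.
spinach only: max(384/20, 8.4/2.4) = 19.2 servings → $15.36.
kale only: max(384/87, 8.4/1.4) = 6 servings → $4.50.
bell pepper only: max(384/110, 8.4/0.2) = 42 servings → $23.10.
banana only: max(384/10, 8.4/0.2) = 42 servings → $18.90.
spinach + kale with both tight: 1.069 servings and 4.168 servings → $3.98.
spinach + bell pepper with both tight: 3.258 servings and 2.898 servings → $4.20.
spinach + banana with both tight: 0.36 servings and 37.68 servings → $17.24.
kale + bell pepper: the both-tight solution has a negative serving — not a feasible corner.
kale + banana with both targets exact would need a negative amount; discard.
bell pepper + banana: intersection lies outside the first quadrant.
So the least-cost plan costs $3.98.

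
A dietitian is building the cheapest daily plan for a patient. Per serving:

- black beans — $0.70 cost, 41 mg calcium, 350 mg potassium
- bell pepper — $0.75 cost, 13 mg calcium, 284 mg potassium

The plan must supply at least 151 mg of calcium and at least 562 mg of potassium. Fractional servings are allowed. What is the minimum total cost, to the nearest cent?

$2.58

Check every corner: each single food scaled to meet both minima, and each pair solved so both constraints bind.
black beans only: max(151/41, 562/350) = 3.683 servings → $2.58.
bell pepper only: max(151/13, 562/284) = 11.62 servings → $8.71.
black beans + bell pepper: intersection lies outside the first quadrant.
Cheapest feasible corner: $2.58.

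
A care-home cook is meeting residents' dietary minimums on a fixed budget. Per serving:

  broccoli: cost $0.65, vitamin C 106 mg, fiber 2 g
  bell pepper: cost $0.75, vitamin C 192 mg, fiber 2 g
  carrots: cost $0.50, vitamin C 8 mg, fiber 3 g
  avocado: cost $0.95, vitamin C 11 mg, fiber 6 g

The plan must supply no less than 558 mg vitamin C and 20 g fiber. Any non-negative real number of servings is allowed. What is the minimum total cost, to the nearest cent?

The cheapest plan sits at a corner of the feasible region — with two constraints it uses at most two foods.
broccoli only: max(558/106, 20/2) = 10 servings → $6.50.
bell pepper only: max(558/192, 20/2) = 10 servings → $7.50.
carrots only: max(558/8, 20/3) = 69.75 servings → $34.88.
avocado only: max(558/11, 20/6) = 50.73 servings → $48.19.
broccoli + bell pepper: intersection lies outside the first quadrant.
broccoli + carrots with both tight: 5.013 servings and 3.325 servings → $4.92.
broccoli + avocado with both tight: 5.094 servings and 1.635 servings → $4.86.
bell pepper + carrots with both tight: 2.704 servings and 4.864 servings → $4.46.
bell pepper + avocado with both tight: 2.768 servings and 2.411 servings → $4.37.
carrots + avocado: intersection lies outside the first quadrant.
The minimum over all feasible corners is $4.37.

$4.37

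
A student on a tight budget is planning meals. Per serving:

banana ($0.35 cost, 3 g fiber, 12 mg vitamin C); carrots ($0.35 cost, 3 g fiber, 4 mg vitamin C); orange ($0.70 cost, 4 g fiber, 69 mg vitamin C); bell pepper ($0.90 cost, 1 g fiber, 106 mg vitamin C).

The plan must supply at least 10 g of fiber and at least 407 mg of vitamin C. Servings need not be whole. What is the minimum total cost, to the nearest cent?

Check every corner: each single food scaled to meet both minima, and each pair solved so both constraints bind.
banana only: max(10/3, 407/12) = 33.92 servings → $11.87.
carrots only: max(10/3, 407/4) = 101.8 servings → $35.61.
orange only: max(10/4, 407/69) = 5.899 servings → $4.13.
bell pepper only: max(10/1, 407/106) = 10 servings → $9.00.
banana + carrots: the both-tight solution has a negative serving — not a feasible corner.
banana + orange: intersection lies outside the first quadrant.
banana + bell pepper with both tight: 2.134 servings and 3.598 servings → $3.99.
carrots + orange: intersection lies outside the first quadrant.
carrots + bell pepper with both tight: 2.08 servings and 3.761 servings → $4.11.
orange + bell pepper with both tight: 1.839 servings and 2.642 servings → $3.67.
Cheapest feasible corner: $3.67.

$3.67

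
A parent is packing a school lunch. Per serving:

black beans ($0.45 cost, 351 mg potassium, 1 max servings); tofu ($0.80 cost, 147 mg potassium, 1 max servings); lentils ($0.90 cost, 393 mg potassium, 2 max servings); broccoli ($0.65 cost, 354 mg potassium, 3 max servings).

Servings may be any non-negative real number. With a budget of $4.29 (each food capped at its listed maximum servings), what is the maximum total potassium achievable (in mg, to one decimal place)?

Potassium per dollar: black beans 780, broccoli 544.6, lentils 436.7, tofu 183.8.
Take 1 serving of black beans: spends $0.45, +351.0 mg potassium (running total 351.0 mg).
Take 3 servings of broccoli: spends $1.95, +1062.0 mg potassium (running total 1413.0 mg).
Take 2 servings of lentils: spends $1.80, +786.0 mg potassium (running total 2199.0 mg).
Take 0.1125 servings of tofu: spends $0.09, +16.5 mg potassium (running total 2215.5 mg).
Filling greedily by potassium-per-dollar is optimal for one linear limit, giving 2215.5 mg.

2215.5 mg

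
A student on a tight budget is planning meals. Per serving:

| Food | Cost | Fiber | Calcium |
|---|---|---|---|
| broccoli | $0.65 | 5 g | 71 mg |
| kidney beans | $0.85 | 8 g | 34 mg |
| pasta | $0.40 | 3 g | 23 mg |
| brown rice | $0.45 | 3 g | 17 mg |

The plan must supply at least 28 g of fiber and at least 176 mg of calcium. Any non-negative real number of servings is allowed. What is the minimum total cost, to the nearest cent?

Compare the cost at each extreme point of the feasible region.
broccoli only: max(28/5, 176/71) = 5.6 servings → $3.64.
kidney beans only: max(28/8, 176/34) = 5.176 servings → $4.40.
pasta only: max(28/3, 176/23) = 9.333 servings → $3.73.
brown rice only: max(28/3, 176/17) = 10.35 servings → $4.66.
broccoli + kidney beans with both tight: 1.146 servings and 2.784 servings → $3.11.
broccoli + pasta: the both-tight solution has a negative serving — not a feasible corner.
broccoli + brown rice with both tight: 0.4062 servings and 8.656 servings → $4.16.
kidney beans + pasta with both tight: 1.415 servings and 5.561 servings → $3.43.
kidney beans + brown rice with both targets exact would need a negative amount; discard.
pasta + brown rice with both tight: 2.889 servings and 6.444 servings → $4.06.
Cheapest feasible corner: $3.11.

$3.11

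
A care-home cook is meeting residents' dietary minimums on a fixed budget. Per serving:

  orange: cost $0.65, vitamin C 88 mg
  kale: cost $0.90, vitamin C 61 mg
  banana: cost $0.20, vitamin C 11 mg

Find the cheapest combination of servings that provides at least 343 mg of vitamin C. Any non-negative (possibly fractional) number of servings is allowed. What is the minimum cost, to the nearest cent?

$2.53

Cost per mg of vitamin C: orange $0.0074, kale $0.0148, banana $0.0182.
With no serving limits, use only orange: 343 mg / 88 mg = 3.898 servings × $0.65 = $2.53.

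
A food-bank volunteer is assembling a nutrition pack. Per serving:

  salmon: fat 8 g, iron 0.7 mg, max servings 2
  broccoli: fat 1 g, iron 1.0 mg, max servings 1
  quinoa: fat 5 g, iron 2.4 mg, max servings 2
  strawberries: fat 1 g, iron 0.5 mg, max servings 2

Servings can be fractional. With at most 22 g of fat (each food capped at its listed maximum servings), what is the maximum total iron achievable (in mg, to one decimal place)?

Iron per g fat: broccoli 1, strawberries 0.5, quinoa 0.48, salmon 0.0875.
Take 1 serving of broccoli: uses 1 g fat, +1.0 mg iron (running total 1.0 mg).
Take 2 servings of strawberries: uses 2 g fat, +1.0 mg iron (running total 2.0 mg).
Take 2 servings of quinoa: uses 10 g fat, +4.8 mg iron (running total 6.8 mg).
Take 1.125 servings of salmon: uses 9 g fat, +0.8 mg iron (running total 7.6 mg).
Filling greedily by iron-per-g fat is optimal for one linear limit, giving 7.6 mg.

7.6 mg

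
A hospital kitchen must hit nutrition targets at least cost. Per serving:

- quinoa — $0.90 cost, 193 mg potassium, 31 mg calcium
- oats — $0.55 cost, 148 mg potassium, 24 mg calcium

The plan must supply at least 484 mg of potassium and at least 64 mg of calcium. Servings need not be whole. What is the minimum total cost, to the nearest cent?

With two linear requirements the optimum uses one or two foods; enumerate the corners.
quinoa only: max(484/193, 64/31) = 2.508 servings → $2.26.
oats only: max(484/148, 64/24) = 3.27 servings → $1.80.
quinoa + oats: intersection lies outside the first quadrant.
So the least-cost plan costs $1.80.

$1.80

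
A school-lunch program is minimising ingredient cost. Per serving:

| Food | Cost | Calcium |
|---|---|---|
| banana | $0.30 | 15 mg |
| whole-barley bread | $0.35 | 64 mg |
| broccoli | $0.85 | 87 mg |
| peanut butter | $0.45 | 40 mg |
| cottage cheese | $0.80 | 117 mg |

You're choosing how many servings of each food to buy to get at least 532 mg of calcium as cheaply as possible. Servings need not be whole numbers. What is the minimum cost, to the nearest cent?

$2.91

Cost per mg of calcium: whole-barley bread $0.0055, cottage cheese $0.0068, broccoli $0.0098, peanut butter $0.0112, banana $0.0200.
With no serving limits, use only whole-barley bread: 532 mg / 64 mg = 8.312 servings × $0.35 = $2.91.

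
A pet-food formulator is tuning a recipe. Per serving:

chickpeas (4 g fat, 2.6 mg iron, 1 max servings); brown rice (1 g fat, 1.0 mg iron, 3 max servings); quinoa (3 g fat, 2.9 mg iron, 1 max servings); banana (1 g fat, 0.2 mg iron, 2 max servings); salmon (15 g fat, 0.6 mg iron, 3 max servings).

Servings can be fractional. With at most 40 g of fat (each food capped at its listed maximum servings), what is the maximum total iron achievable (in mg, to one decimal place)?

Iron per g fat: brown rice 1, quinoa 0.9667, chickpeas 0.65, banana 0.2, salmon 0.04.
Take 3 servings of brown rice: uses 3 g fat, +3.0 mg iron (running total 3.0 mg).
Take 1 serving of quinoa: uses 3 g fat, +2.9 mg iron (running total 5.9 mg).
Take 1 serving of chickpeas: uses 4 g fat, +2.6 mg iron (running total 8.5 mg).
Take 2 servings of banana: uses 2 g fat, +0.4 mg iron (running total 8.9 mg).
Take 1.867 servings of salmon: uses 28 g fat, +1.1 mg iron (running total 10.0 mg).
Filling greedily by iron-per-g fat is optimal for one linear limit, giving 10.0 mg.

10.0 mg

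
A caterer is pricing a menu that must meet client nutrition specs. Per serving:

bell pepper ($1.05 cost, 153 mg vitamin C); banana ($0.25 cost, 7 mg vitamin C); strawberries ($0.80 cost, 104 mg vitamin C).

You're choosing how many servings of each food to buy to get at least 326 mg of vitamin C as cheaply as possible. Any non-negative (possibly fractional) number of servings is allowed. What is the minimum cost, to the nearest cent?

$2.24

Cost per mg of vitamin C: bell pepper $0.0069, strawberries $0.0077, banana $0.0357.
With no serving limits, use only bell pepper: 326 mg / 153 mg = 2.131 servings × $1.05 = $2.24.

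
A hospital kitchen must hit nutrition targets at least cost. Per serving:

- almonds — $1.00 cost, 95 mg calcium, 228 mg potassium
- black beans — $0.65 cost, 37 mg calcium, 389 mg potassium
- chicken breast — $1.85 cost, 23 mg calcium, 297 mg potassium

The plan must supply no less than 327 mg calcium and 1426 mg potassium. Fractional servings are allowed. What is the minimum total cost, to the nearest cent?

An LP optimum is at a vertex; with two nutrient constraints at most two foods are used. Check each candidate.
almonds only: max(327/95, 1426/228) = 6.254 servings → $6.25.
black beans only: max(327/37, 1426/389) = 8.838 servings → $5.74.
chicken breast only: max(327/23, 1426/297) = 14.22 servings → $26.30.
almonds + black beans with both tight: 2.61 servings and 2.136 servings → $4.00.
almonds + chicken breast with both tight: 2.8 servings and 2.652 servings → $7.71.
black beans + chicken breast: the both-tight solution has a negative serving — not a feasible corner.
The minimum over all feasible corners is $4.00.

$4.00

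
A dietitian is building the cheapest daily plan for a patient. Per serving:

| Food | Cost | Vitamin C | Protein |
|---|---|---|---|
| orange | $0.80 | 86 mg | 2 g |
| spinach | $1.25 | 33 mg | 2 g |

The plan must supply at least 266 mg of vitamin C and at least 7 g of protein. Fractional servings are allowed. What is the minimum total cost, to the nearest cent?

$2.80

A basic optimal solution has at most two foods positive. Try each food alone and each pair with both targets met exactly.
orange only: max(266/86, 7/2) = 3.5 servings → $2.80.
spinach only: max(266/33, 7/2) = 8.061 servings → $10.08.
orange + spinach with both tight: 2.84 servings and 0.6604 servings → $3.10.
The minimum over all feasible corners is $2.80.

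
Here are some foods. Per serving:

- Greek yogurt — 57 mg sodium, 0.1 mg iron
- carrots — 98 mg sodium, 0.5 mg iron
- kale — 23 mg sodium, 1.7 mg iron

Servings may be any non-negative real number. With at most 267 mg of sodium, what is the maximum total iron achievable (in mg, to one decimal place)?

Iron per mg sodium: kale 0.07391, carrots 0.005102, Greek yogurt 0.001754.
With no serving limits, spend the whole sodium allowance on kale: 267 mg / 23 mg × 1.7 mg = 19.7 mg.

19.7 mg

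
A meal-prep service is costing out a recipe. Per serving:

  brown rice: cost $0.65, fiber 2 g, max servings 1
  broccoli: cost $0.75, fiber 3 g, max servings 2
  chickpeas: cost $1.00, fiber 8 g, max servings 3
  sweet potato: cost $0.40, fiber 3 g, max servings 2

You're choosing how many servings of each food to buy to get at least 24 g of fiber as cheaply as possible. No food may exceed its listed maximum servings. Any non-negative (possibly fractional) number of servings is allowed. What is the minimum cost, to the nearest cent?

$3.00

Cost per g of fiber: chickpeas $0.1250, sweet potato $0.1333, broccoli $0.2500, brown rice $0.3250.
Take 3 servings of chickpeas: +24.0 g fiber for $3.00 (total $3.00, still need 0.0 g).
Filling from the cheapest source first is optimal under one linear minimum: $3.00.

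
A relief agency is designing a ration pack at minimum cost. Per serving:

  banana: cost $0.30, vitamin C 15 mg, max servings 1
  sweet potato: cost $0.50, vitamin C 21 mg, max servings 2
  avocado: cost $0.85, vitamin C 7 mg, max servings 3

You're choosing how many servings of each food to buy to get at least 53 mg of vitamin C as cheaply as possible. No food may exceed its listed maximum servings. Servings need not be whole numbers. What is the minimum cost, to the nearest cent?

$1.20

Cost per mg of vitamin C: banana $0.0200, sweet potato $0.0238, avocado $0.1214.
Take 1 serving of banana: +15.0 mg vitamin C for $0.30 (total $0.30, still need 38.0 mg).
Take 1.81 servings of sweet potato: +38.0 mg vitamin C for $0.90 (total $1.20, still need 0.0 mg).
Greedy by cheapest-per-mg is optimal for a single linear constraint, so the minimum cost is $1.20.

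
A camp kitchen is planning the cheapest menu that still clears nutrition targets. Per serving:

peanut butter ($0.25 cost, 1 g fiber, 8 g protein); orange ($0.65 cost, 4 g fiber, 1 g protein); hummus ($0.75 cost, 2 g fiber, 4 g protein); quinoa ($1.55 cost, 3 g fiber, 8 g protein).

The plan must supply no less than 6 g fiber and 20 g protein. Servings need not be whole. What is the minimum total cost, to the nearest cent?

$1.18

At the optimum either one food covers both requirements or two foods hit both targets exactly; no other combination can be cheaper.
peanut butter only: max(6/1, 20/8) = 6 servings → $1.50.
orange only: max(6/4, 20/1) = 20 servings → $13.00.
hummus only: max(6/2, 20/4) = 5 servings → $3.75.
quinoa only: max(6/3, 20/8) = 2.5 servings → $3.88.
peanut butter + orange with both tight: 2.387 servings and 0.9032 servings → $1.18.
peanut butter + hummus with both tight: 1.333 servings and 2.333 servings → $2.08.
peanut butter + quinoa with both tight: 0.75 servings and 1.75 servings → $2.90.
orange + hummus: the both-tight solution has a negative serving — not a feasible corner.
orange + quinoa with both targets exact would need a negative amount; discard.
hummus + quinoa: intersection lies outside the first quadrant.
Cheapest feasible corner: $1.18.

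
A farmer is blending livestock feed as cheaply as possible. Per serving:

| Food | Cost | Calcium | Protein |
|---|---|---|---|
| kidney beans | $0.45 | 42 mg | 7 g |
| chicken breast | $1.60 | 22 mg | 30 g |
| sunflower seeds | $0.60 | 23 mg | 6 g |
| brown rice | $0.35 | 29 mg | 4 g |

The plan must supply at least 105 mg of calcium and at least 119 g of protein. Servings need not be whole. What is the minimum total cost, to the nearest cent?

$6.38

Compare the cost at each extreme point of the feasible region.
kidney beans only: max(105/42, 119/7) = 17 servings → $7.65.
chicken breast only: max(105/22, 119/30) = 4.773 servings → $7.64.
sunflower seeds only: max(105/23, 119/6) = 19.83 servings → $11.90.
brown rice only: max(105/29, 119/4) = 29.75 servings → $10.41.
kidney beans + chicken breast with both tight: 0.481 servings and 3.854 servings → $6.38.
kidney beans + sunflower seeds with both targets exact would need a negative amount; discard.
kidney beans + brown rice: intersection lies outside the first quadrant.
chicken breast + sunflower seeds with both tight: 3.776 servings and 0.9534 servings → $6.61.
chicken breast + brown rice with both tight: 3.876 servings and 0.6803 servings → $6.44.
sunflower seeds + brown rice: intersection lies outside the first quadrant.
The minimum over all feasible corners is $6.38.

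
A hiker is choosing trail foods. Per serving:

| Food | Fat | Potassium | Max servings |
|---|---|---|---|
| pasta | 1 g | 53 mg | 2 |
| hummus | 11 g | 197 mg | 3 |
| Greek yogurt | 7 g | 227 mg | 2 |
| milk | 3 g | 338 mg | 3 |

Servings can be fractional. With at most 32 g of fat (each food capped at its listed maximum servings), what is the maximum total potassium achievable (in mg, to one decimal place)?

Potassium per g fat: milk 112.7, pasta 53, Greek yogurt 32.43, hummus 17.91.
Take 3 servings of milk: uses 9 g fat, +1014.0 mg potassium (running total 1014.0 mg).
Take 2 servings of pasta: uses 2 g fat, +106.0 mg potassium (running total 1120.0 mg).
Take 2 servings of Greek yogurt: uses 14 g fat, +454.0 mg potassium (running total 1574.0 mg).
Take 0.6364 servings of hummus: uses 7 g fat, +125.4 mg potassium (running total 1699.4 mg).
Filling greedily by potassium-per-g fat is optimal for one linear limit, giving 1699.4 mg.

1699.4 mg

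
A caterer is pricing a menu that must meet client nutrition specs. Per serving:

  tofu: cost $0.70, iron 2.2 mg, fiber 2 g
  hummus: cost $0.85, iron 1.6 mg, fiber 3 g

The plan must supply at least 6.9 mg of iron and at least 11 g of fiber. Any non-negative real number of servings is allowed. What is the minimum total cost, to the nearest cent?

$3.24

For a min-cost LP with two ≥-constraints, a basic feasible solution has at most two positive variables.
tofu only: max(6.9/2.2, 11/2) = 5.5 servings → $3.85.
hummus only: max(6.9/1.6, 11/3) = 4.312 servings → $3.67.
tofu + hummus with both tight: 0.9118 servings and 3.059 servings → $3.24.
The minimum over all feasible corners is $3.24.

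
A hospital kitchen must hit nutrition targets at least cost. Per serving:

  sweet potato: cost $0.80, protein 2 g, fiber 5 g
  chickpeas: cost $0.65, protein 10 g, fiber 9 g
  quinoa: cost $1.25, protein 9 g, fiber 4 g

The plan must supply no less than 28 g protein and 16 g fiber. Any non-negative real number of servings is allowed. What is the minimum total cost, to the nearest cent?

$1.82

An LP optimum is at a vertex; with two nutrient constraints at most two foods are used. Check each candidate.
sweet potato only: max(28/2, 16/5) = 14 servings → $11.20.
chickpeas only: max(28/10, 16/9) = 2.8 servings → $1.82.
quinoa only: max(28/9, 16/4) = 4 servings → $5.00.
sweet potato + chickpeas with both targets exact would need a negative amount; discard.
sweet potato + quinoa with both tight: 0.8649 servings and 2.919 servings → $4.34.
chickpeas + quinoa with both tight: 0.7805 servings and 2.244 servings → $3.31.
Cheapest feasible corner: $1.82.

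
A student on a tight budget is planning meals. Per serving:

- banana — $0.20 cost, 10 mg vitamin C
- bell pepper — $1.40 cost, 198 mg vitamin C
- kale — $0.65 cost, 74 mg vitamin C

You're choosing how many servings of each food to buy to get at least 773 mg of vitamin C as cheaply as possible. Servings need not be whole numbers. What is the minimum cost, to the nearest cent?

Cost per mg of vitamin C: bell pepper $0.0071, kale $0.0088, banana $0.0200.
With no serving limits, use only bell pepper: 773 mg / 198 mg = 3.904 servings × $1.40 = $5.47.

$5.47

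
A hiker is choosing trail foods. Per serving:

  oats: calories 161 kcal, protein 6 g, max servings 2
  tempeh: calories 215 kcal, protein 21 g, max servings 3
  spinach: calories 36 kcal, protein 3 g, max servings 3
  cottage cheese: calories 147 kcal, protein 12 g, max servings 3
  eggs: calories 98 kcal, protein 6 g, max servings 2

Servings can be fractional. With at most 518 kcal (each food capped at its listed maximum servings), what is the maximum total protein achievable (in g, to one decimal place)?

50.6 g

Protein per kcal: tempeh 0.09767, spinach 0.08333, cottage cheese 0.08163, eggs 0.06122, oats 0.03727.
Take 2.409 servings of tempeh: uses 518 kcal, +50.6 g protein (running total 50.6 g).
Greedy by best ratio exhausts the calories allowance optimally: 50.6 g.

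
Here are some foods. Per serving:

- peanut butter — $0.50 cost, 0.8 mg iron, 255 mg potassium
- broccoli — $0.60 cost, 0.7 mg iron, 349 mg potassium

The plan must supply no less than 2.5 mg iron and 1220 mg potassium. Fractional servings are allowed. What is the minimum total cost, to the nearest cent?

An LP optimum is at a vertex; with two nutrient constraints at most two foods are used. Check each candidate.
peanut butter only: max(2.5/0.8, 1220/255) = 4.784 servings → $2.39.
broccoli only: max(2.5/0.7, 1220/349) = 3.571 servings → $2.14.
peanut butter + broccoli with both tight: 0.1837 servings and 3.361 servings → $2.11.
The minimum over all feasible corners is $2.11.

$2.11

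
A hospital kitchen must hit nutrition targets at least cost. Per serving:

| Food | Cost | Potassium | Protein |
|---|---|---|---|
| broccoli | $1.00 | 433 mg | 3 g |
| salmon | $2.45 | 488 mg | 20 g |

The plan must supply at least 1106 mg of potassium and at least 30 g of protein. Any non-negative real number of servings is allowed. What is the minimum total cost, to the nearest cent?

With two linear requirements the optimum uses one or two foods; enumerate the corners.
broccoli only: max(1106/433, 30/3) = 10 servings → $10.00.
salmon only: max(1106/488, 30/20) = 2.266 servings → $5.55.
broccoli + salmon with both tight: 1.039 servings and 1.344 servings → $4.33.
So the least-cost plan costs $4.33.

$4.33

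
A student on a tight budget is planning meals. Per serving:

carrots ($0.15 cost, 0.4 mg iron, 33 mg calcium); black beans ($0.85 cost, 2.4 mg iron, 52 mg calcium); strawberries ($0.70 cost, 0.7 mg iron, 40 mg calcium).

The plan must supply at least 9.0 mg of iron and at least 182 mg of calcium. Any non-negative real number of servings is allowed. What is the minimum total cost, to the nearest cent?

$3.19

carrots only: max(9.0/0.4, 182/33) = 22.5 servings → $3.38.
black beans only: max(9.0/2.4, 182/52) = 3.75 servings → $3.19.
strawberries only: max(9.0/0.7, 182/40) = 12.86 servings → $9.00.
carrots + black beans: the both-tight solution has a negative serving — not a feasible corner.
carrots + strawberries: the both-tight solution has a negative serving — not a feasible corner.
black beans + strawberries: intersection lies outside the first quadrant.
The minimum over all feasible corners is $3.19.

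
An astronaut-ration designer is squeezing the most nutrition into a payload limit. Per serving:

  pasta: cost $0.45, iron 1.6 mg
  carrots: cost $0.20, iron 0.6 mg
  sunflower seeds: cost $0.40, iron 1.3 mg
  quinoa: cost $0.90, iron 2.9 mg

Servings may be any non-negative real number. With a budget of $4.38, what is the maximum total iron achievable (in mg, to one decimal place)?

Iron per dollar: pasta 3.556, sunflower seeds 3.25, quinoa 3.222, carrots 3.
With no serving limits, spend the whole cost allowance on pasta: $4.38 / $0.45 × 1.6 mg = 15.6 mg.

15.6 mg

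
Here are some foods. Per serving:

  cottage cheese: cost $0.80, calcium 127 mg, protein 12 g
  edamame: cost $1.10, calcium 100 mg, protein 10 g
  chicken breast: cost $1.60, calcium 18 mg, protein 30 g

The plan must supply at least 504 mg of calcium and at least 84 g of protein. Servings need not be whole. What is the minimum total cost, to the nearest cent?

Compare the cost at each extreme point of the feasible region.
cottage cheese only: max(504/127, 84/12) = 7 servings → $5.60.
edamame only: max(504/100, 84/10) = 8.4 servings → $9.24.
chicken breast only: max(504/18, 84/30) = 28 servings → $44.80.
cottage cheese + edamame with both targets exact would need a negative amount; discard.
cottage cheese + chicken breast with both tight: 3.786 servings and 1.285 servings → $5.09.
edamame + chicken breast with both tight: 4.826 servings and 1.191 servings → $7.21.
So the least-cost plan costs $5.09.

$5.09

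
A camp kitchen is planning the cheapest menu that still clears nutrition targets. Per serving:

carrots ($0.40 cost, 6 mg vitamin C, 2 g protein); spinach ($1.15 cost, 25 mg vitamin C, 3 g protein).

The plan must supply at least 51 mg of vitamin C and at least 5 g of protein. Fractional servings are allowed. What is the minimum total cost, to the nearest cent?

$2.35

carrots only: max(51/6, 5/2) = 8.5 servings → $3.40.
spinach only: max(51/25, 5/3) = 2.04 servings → $2.35.
carrots + spinach: the both-tight solution has a negative serving — not a feasible corner.
The minimum over all feasible corners is $2.35.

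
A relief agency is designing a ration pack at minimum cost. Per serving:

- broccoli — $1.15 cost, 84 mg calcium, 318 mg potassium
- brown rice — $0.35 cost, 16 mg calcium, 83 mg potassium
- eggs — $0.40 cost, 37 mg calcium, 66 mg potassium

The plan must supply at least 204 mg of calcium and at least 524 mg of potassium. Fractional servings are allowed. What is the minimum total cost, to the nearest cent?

At the optimum either one food covers both requirements or two foods hit both targets exactly; no other combination can be cheaper.
broccoli only: max(204/84, 524/318) = 2.429 servings → $2.79.
brown rice only: max(204/16, 524/83) = 12.75 servings → $4.46.
eggs only: max(204/37, 524/66) = 7.939 servings → $3.18.
broccoli + brown rice: the both-tight solution has a negative serving — not a feasible corner.
broccoli + eggs with both tight: 0.9521 servings and 3.352 servings → $2.44.
brown rice + eggs with both tight: 2.94 servings and 4.242 servings → $2.73.
The minimum over all feasible corners is $2.44.

$2.44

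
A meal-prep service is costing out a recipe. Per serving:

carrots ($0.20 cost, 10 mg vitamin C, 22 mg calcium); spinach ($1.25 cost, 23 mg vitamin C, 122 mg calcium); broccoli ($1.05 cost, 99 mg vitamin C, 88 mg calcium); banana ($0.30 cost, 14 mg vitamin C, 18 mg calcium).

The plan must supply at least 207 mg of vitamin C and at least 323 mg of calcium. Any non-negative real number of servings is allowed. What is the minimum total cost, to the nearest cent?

The cheapest plan sits at a corner of the feasible region — with two constraints it uses at most two foods.
carrots only: max(207/10, 323/22) = 20.7 servings → $4.14.
spinach only: max(207/23, 323/122) = 9 servings → $11.25.
broccoli only: max(207/99, 323/88) = 3.67 servings → $3.85.
banana only: max(207/14, 323/18) = 17.94 servings → $5.38.
carrots + spinach: the both-tight solution has a negative serving — not a feasible corner.
carrots + broccoli with both tight: 10.6 servings and 1.02 servings → $3.19.
carrots + banana with both tight: 6.219 servings and 10.34 servings → $4.35.
spinach + broccoli with both tight: 1.369 servings and 1.773 servings → $3.57.
spinach + banana with both tight: 0.6151 servings and 13.78 servings → $4.90.
broccoli + banana with both targets exact would need a negative amount; discard.
Cheapest feasible corner: $3.19.

$3.19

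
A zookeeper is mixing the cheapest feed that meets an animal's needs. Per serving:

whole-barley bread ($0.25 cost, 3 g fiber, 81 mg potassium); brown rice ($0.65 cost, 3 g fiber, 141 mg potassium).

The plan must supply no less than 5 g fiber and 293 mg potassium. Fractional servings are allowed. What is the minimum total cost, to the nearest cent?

$0.90

whole-barley bread only: max(5/3, 293/81) = 3.617 servings → $0.90.
brown rice only: max(5/3, 293/141) = 2.078 servings → $1.35.
whole-barley bread + brown rice with both targets exact would need a negative amount; discard.
So the least-cost plan costs $0.90.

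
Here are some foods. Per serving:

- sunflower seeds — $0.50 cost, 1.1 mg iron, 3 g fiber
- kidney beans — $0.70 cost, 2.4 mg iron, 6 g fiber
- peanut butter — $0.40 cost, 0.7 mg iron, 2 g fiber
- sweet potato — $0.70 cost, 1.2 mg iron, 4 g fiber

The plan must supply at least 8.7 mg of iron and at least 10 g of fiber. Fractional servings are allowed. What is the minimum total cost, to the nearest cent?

At the optimum either one food covers both requirements or two foods hit both targets exactly; no other combination can be cheaper.
sunflower seeds only: max(8.7/1.1, 10/3) = 7.909 servings → $3.95.
kidney beans only: max(8.7/2.4, 10/6) = 3.625 servings → $2.54.
peanut butter only: max(8.7/0.7, 10/2) = 12.43 servings → $4.97.
sweet potato only: max(8.7/1.2, 10/4) = 7.25 servings → $5.08.
sunflower seeds + kidney beans with both targets exact would need a negative amount; discard.
sunflower seeds + peanut butter with both targets exact would need a negative amount; discard.
sunflower seeds + sweet potato: the both-tight solution has a negative serving — not a feasible corner.
kidney beans + peanut butter with both targets exact would need a negative amount; discard.
kidney beans + sweet potato with both targets exact would need a negative amount; discard.
peanut butter + sweet potato: intersection lies outside the first quadrant.
So the least-cost plan costs $2.54.

$2.54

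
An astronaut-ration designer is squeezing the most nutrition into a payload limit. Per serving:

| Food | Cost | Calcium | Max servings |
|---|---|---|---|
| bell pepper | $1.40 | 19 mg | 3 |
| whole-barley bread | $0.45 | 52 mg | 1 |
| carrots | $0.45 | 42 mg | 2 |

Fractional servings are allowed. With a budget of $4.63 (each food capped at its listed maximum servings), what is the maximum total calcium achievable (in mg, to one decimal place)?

Calcium per dollar: whole-barley bread 115.6, carrots 93.33, bell pepper 13.57.
Take 1 serving of whole-barley bread: spends $0.45, +52.0 mg calcium (running total 52.0 mg).
Take 2 servings of carrots: spends $0.90, +84.0 mg calcium (running total 136.0 mg).
Take 2.343 servings of bell pepper: spends $3.28, +44.5 mg calcium (running total 180.5 mg).
Greedy by best ratio exhausts the cost allowance optimally: 180.5 mg.

180.5 mg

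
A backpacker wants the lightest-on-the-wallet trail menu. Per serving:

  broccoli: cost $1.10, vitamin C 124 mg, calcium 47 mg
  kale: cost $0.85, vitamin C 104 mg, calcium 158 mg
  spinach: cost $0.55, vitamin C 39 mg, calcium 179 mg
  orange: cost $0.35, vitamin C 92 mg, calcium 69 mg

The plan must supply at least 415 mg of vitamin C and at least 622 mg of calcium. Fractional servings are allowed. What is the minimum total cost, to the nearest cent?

$2.41

A basic optimal solution has at most two foods positive. Try each food alone and each pair with both targets met exactly.
broccoli only: max(415/124, 622/47) = 13.23 servings → $14.56.
kale only: max(415/104, 622/158) = 3.99 servings → $3.39.
spinach only: max(415/39, 622/179) = 10.64 servings → $5.85.
orange only: max(415/92, 622/69) = 9.014 servings → $3.16.
broccoli + kale with both tight: 0.05998 servings and 3.919 servings → $3.40.
broccoli + spinach with both tight: 2.457 servings and 2.83 servings → $4.26.
broccoli + orange: intersection lies outside the first quadrant.
kale + spinach: the both-tight solution has a negative serving — not a feasible corner.
kale + orange with both tight: 3.884 servings and 0.1198 servings → $3.34.
spinach + orange with both tight: 2.075 servings and 3.631 servings → $2.41.
So the least-cost plan costs $2.41.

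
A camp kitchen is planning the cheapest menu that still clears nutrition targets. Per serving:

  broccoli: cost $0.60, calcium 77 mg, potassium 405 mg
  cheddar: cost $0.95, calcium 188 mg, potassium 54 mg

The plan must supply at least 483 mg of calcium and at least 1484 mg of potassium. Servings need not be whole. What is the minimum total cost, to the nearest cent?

The cheapest plan sits at a corner of the feasible region — with two constraints it uses at most two foods.
broccoli only: max(483/77, 1484/405) = 6.273 servings → $3.76.
cheddar only: max(483/188, 1484/54) = 27.48 servings → $26.11.
broccoli + cheddar with both tight: 3.514 servings and 1.13 servings → $3.18.
Cheapest feasible corner: $3.18.

$3.18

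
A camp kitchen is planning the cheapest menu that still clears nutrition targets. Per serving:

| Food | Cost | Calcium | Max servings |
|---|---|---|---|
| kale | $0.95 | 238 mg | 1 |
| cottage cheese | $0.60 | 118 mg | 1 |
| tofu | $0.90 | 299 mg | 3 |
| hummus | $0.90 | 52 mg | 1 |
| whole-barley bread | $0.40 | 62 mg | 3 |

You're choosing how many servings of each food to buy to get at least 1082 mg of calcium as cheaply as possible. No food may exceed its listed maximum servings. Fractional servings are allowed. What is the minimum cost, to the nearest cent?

Cost per mg of calcium: tofu $0.0030, kale $0.0040, cottage cheese $0.0051, whole-barley bread $0.0065, hummus $0.0173.
Take 3 servings of tofu: +897.0 mg calcium for $2.70 (total $2.70, still need 185.0 mg).
Take 0.7773 servings of kale: +185.0 mg calcium for $0.74 (total $3.44, still need 0.0 mg).
Greedy by cheapest-per-mg is optimal for a single linear constraint, so the minimum cost is $3.44.

$3.44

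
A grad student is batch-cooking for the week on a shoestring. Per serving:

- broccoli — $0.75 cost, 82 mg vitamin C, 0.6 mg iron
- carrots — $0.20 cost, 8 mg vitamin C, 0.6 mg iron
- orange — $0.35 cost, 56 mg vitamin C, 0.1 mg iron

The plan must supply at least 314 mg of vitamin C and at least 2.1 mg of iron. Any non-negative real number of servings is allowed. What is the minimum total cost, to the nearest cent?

This is a tiny linear program; its minimum lies at a vertex of the feasible set. List the vertices and price them.
broccoli only: max(314/82, 2.1/0.6) = 3.829 servings → $2.87.
carrots only: max(314/8, 2.1/0.6) = 39.25 servings → $7.85.
orange only: max(314/56, 2.1/0.1) = 21 servings → $7.35.
broccoli + carrots: intersection lies outside the first quadrant.
broccoli + orange with both tight: 3.394 servings and 0.6378 servings → $2.77.
carrots + orange with both tight: 2.628 servings and 5.232 servings → $2.36.
Cheapest feasible corner: $2.36.

$2.36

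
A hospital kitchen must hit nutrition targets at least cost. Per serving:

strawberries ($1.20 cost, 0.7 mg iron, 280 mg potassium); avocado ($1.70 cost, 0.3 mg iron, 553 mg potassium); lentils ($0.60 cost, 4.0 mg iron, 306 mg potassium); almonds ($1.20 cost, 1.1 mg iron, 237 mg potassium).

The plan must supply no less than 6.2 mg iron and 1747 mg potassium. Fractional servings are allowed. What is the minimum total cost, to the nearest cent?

$3.43

An LP optimum is at a vertex; with two nutrient constraints at most two foods are used. Check each candidate.
strawberries only: max(6.2/0.7, 1747/280) = 8.857 servings → $10.63.
avocado only: max(6.2/0.3, 1747/553) = 20.67 servings → $35.13.
lentils only: max(6.2/4.0, 1747/306) = 5.709 servings → $3.43.
almonds only: max(6.2/1.1, 1747/237) = 7.371 servings → $8.85.
strawberries + avocado: the both-tight solution has a negative serving — not a feasible corner.
strawberries + lentils with both tight: 5.62 servings and 0.5665 servings → $7.08.
strawberries + almonds with both tight: 3.183 servings and 3.611 servings → $8.15.
avocado + lentils with both tight: 2.401 servings and 1.37 servings → $4.90.
avocado + almonds with both tight: 0.842 servings and 5.407 servings → $7.92.
lentils + almonds: the both-tight solution has a negative serving — not a feasible corner.
So the least-cost plan costs $3.43.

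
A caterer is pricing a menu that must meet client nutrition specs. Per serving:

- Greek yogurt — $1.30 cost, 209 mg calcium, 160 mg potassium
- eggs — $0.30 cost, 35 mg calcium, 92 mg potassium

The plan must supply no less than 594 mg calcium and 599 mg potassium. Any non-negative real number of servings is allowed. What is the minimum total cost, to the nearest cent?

The cheapest plan sits at a corner of the feasible region — with two constraints it uses at most two foods.
Greek yogurt only: max(594/209, 599/160) = 3.744 servings → $4.87.
eggs only: max(594/35, 599/92) = 16.97 servings → $5.09.
Greek yogurt + eggs with both tight: 2.472 servings and 2.212 servings → $3.88.
The minimum over all feasible corners is $3.88.

$3.88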